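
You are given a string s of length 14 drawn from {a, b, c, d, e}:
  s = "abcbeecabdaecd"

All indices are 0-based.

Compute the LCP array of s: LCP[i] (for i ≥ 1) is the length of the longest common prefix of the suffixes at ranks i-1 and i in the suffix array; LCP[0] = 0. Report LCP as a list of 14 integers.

[0, 2, 1, 0, 1, 1, 0, 1, 1, 0, 1, 0, 2, 1]

sorted suffixes:
  #0 SA[0]=0  'abcbeecabdaecd'
  #1 SA[1]=7  'abdaecd'
  #2 SA[2]=10  'aecd'
  #3 SA[3]=1  'bcbeecabdaecd'
  #4 SA[4]=8  'bdaecd'
  #5 SA[5]=3  'beecabdaecd'
  #6 SA[6]=6  'cabdaecd'
  #7 SA[7]=2  'cbeecabdaecd'
  #8 SA[8]=12  'cd'
  #9 SA[9]=13  'd'
  #10 SA[10]=9  'daecd'
  #11 SA[11]=5  'ecabdaecd'
  #12 SA[12]=11  'ecd'
  #13 SA[13]=4  'eecabdaecd'

SA = [0, 7, 10, 1, 8, 3, 6, 2, 12, 13, 9, 5, 11, 4]
[i] adj suffixes → lcp
  [1] 0/7 → 2 ('ab')
  [2] 7/10 → 1 ('a')
  [3] 10/1 → 0 ('')
  [4] 1/8 → 1 ('b')
  [5] 8/3 → 1 ('b')
  [6] 3/6 → 0 ('')
  [7] 6/2 → 1 ('c')
  [8] 2/12 → 1 ('c')
  [9] 12/13 → 0 ('')
  [10] 13/9 → 1 ('d')
  [11] 9/5 → 0 ('')
  [12] 5/11 → 2 ('ec')
  [13] 11/4 → 1 ('e')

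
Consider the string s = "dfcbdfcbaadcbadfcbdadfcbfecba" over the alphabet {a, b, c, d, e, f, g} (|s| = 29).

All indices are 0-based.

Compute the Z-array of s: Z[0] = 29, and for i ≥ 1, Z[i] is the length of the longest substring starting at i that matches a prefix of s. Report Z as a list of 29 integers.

[29, 0, 0, 0, 4, 0, 0, 0, 0, 0, 1, 0, 0, 0, 5, 0, 0, 0, 1, 0, 4, 0, 0, 0, 0, 0, 0, 0, 0]

Z[0]=29
i=1: i≥r, start 0; Z[1]=0
i=2: i≥r, start 0; Z[2]=0
i=3: i≥r, start 0; Z[3]=0
i=4: i≥r, start 0; Z[4]=4 extend→box=[4,8)
i=5: min(r-i=3, Z[1]=0)=0; Z[5]=0
i=6: min(r-i=2, Z[2]=0)=0; Z[6]=0
i=7: min(r-i=1, Z[3]=0)=0; Z[7]=0
i=8: i≥r, start 0; Z[8]=0
i=9: i≥r, start 0; Z[9]=0
i=10: i≥r, start 0; Z[10]=1 extend→box=[10,11)
i=11: i≥r, start 0; Z[11]=0
i=12: i≥r, start 0; Z[12]=0
i=13: i≥r, start 0; Z[13]=0
i=14: i≥r, start 0; Z[14]=5 extend→box=[14,19)
i=15: min(r-i=4, Z[1]=0)=0; Z[15]=0
i=16: min(r-i=3, Z[2]=0)=0; Z[16]=0
i=17: min(r-i=2, Z[3]=0)=0; Z[17]=0
i=18: min(r-i=1, Z[4]=4)=1; Z[18]=1
i=19: i≥r, start 0; Z[19]=0
i=20: i≥r, start 0; Z[20]=4 extend→box=[20,24)
i=21: min(r-i=3, Z[1]=0)=0; Z[21]=0
i=22: min(r-i=2, Z[2]=0)=0; Z[22]=0
i=23: min(r-i=1, Z[3]=0)=0; Z[23]=0
i=24: i≥r, start 0; Z[24]=0
i=25: i≥r, start 0; Z[25]=0
i=26: i≥r, start 0; Z[26]=0
i=27: i≥r, start 0; Z[27]=0
i=28: i≥r, start 0; Z[28]=0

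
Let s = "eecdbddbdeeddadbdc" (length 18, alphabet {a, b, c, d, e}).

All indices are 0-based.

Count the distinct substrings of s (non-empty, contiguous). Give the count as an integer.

rank | idx | suffix
   0 |  13 | adbdc
   1 |  15 | bdc
   2 |   4 | bddbdeeddadbdc
   3 |   7 | bdeeddadbdc
   4 |  17 | c
   5 |   2 | cdbddbdeeddadbdc
   6 |  12 | dadbdc
   7 |  14 | dbdc
   8 |   3 | dbddbdeeddadbdc
   9 |   6 | dbdeeddadbdc
  10 |  16 | dc
  11 |  11 | ddadbdc
  12 |   5 | ddbdeeddadbdc
  13 |   8 | deeddadbdc
  14 |   1 | ecdbddbdeeddadbdc
  15 |  10 | eddadbdc
  16 |   0 | eecdbddbdeeddadbdc
  17 |   9 | eeddadbdc

SA = [13, 15, 4, 7, 17, 2, 12, 14, 3, 6, 16, 11, 5, 8, 1, 10, 0, 9]
i: (SA[i-1],SA[i]) lcp shared
  1: (13,15) 0 ''
  2: (15,4) 2 'bd'
  3: (4,7) 2 'bd'
  4: (7,17) 0 ''
  5: (17,2) 1 'c'
  6: (2,12) 0 ''
  7: (12,14) 1 'd'
  8: (14,3) 3 'dbd'
  9: (3,6) 3 'dbd'
  10: (6,16) 1 'd'
  11: (16,11) 1 'd'
  12: (11,5) 2 'dd'
  13: (5,8) 1 'd'
  14: (8,1) 0 ''
  15: (1,10) 1 'e'
  16: (10,0) 1 'e'
  17: (0,9) 2 'ee'

n(n+1)/2 = 18·19/2 = 171
Σ LCP = 0 + 0 + 2 + 2 + 0 + 1 + 0 + 1 + 3 + 3 + 1 + 1 + 2 + 1 + 0 + 1 + 1 + 2 = 21
distinct = 171 − 21 = 150

150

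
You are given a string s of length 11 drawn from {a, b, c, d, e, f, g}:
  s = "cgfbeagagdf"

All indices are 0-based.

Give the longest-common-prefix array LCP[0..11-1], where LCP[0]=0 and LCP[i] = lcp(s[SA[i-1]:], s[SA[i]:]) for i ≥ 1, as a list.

rank | idx | suffix
   0 |   5 | agagdf
   1 |   7 | agdf
   2 |   3 | beagagdf
   3 |   0 | cgfbeagagdf
   4 |   9 | df
   5 |   4 | eagagdf
   6 |  10 | f
   7 |   2 | fbeagagdf
   8 |   6 | gagdf
   9 |   8 | gdf
  10 |   1 | gfbeagagdf

SA = [5, 7, 3, 0, 9, 4, 10, 2, 6, 8, 1]
rank  pair      lcp
   1  s[5:],s[7:]  2  'ag'
   2  s[7:],s[3:]  0  ''
   3  s[3:],s[0:]  0  ''
   4  s[0:],s[9:]  0  ''
   5  s[9:],s[4:]  0  ''
   6  s[4:],s[10:]  0  ''
   7  s[10:],s[2:]  1  'f'
   8  s[2:],s[6:]  0  ''
   9  s[6:],s[8:]  1  'g'
  10  s[8:],s[1:]  1  'g'

[0, 2, 0, 0, 0, 0, 0, 1, 0, 1, 1]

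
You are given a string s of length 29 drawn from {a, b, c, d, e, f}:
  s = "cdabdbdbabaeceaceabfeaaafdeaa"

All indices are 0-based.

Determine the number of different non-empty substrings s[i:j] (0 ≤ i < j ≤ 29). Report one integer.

rank→(start, suffix):
  0 → (28, 'a')
  1 → (27, 'aa')
  2 → (21, 'aaafdeaa')
  3 → (22, 'aafdeaa')
  4 → (8, 'abaeceaceabfeaaafdeaa')
  5 → (2, 'abdbdbabaeceaceabfeaaafdeaa')
  6 → (17, 'abfeaaafdeaa')
  7 → (14, 'aceabfeaaafdeaa')
  8 → (10, 'aeceaceabfeaaafdeaa')
  9 → (23, 'afdeaa')
  10 → (7, 'babaeceaceabfeaaafdeaa')
  11 → (9, 'baeceaceabfeaaafdeaa')
  12 → (5, 'bdbabaeceaceabfeaaafdeaa')
  13 → (3, 'bdbdbabaeceaceabfeaaafdeaa')
  14 → (18, 'bfeaaafdeaa')
  15 → (0, 'cdabdbdbabaeceaceabfeaaafdeaa')
  16 → (15, 'ceabfeaaafdeaa')
  17 → (12, 'ceaceabfeaaafdeaa')
  18 → (1, 'dabdbdbabaeceaceabfeaaafdeaa')
  19 → (6, 'dbabaeceaceabfeaaafdeaa')
  20 → (4, 'dbdbabaeceaceabfeaaafdeaa')
  21 → (25, 'deaa')
  22 → (26, 'eaa')
  23 → (20, 'eaaafdeaa')
  24 → (16, 'eabfeaaafdeaa')
  25 → (13, 'eaceabfeaaafdeaa')
  26 → (11, 'eceaceabfeaaafdeaa')
  27 → (24, 'fdeaa')
  28 → (19, 'feaaafdeaa')

SA = [28, 27, 21, 22, 8, 2, 17, 14, 10, 23, 7, 9, 5, 3, 18, 0, 15, 12, 1, 6, 4, 25, 26, 20, 16, 13, 11, 24, 19]
rank  pair      lcp
   1  s[28:],s[27:]  1  'a'
   2  s[27:],s[21:]  2  'aa'
   3  s[21:],s[22:]  2  'aa'
   4  s[22:],s[8:]  1  'a'
   5  s[8:],s[2:]  2  'ab'
   6  s[2:],s[17:]  2  'ab'
   7  s[17:],s[14:]  1  'a'
   8  s[14:],s[10:]  1  'a'
   9  s[10:],s[23:]  1  'a'
  10  s[23:],s[7:]  0  ''
  11  s[7:],s[9:]  2  'ba'
  12  s[9:],s[5:]  1  'b'
  13  s[5:],s[3:]  3  'bdb'
  14  s[3:],s[18:]  1  'b'
  15  s[18:],s[0:]  0  ''
  16  s[0:],s[15:]  1  'c'
  17  s[15:],s[12:]  3  'cea'
  18  s[12:],s[1:]  0  ''
  19  s[1:],s[6:]  1  'd'
  20  s[6:],s[4:]  2  'db'
  21  s[4:],s[25:]  1  'd'
  22  s[25:],s[26:]  0  ''
  23  s[26:],s[20:]  3  'eaa'
  24  s[20:],s[16:]  2  'ea'
  25  s[16:],s[13:]  2  'ea'
  26  s[13:],s[11:]  1  'e'
  27  s[11:],s[24:]  0  ''
  28  s[24:],s[19:]  1  'f'

n(n+1)/2 = 29·30/2 = 435
Σ LCP = 0 + 1 + 2 + 2 + 1 + 2 + 2 + 1 + 1 + 1 + 0 + 2 + 1 + 3 + 1 + 0 + 1 + 3 + 0 + 1 + 2 + 1 + 0 + 3 + 2 + 2 + 1 + 0 + 1 = 37
distinct = 435 − 37 = 398

398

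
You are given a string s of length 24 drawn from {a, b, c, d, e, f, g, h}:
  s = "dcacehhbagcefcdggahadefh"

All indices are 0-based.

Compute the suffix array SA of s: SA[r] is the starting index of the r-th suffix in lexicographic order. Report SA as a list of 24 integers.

rank | idx | suffix
   0 |   2 | acehhbagcefcdggahadefh
   1 |  19 | adefh
   2 |   8 | agcefcdggahadefh
   3 |  17 | ahadefh
   4 |   7 | bagcefcdggahadefh
   5 |   1 | cacehhbagcefcdggahadefh
   6 |  13 | cdggahadefh
   7 |  10 | cefcdggahadefh
   8 |   3 | cehhbagcefcdggahadefh
   9 |   0 | dcacehhbagcefcdggahadefh
  10 |  20 | defh
  11 |  14 | dggahadefh
  12 |  11 | efcdggahadefh
  13 |  21 | efh
  14 |   4 | ehhbagcefcdggahadefh
  15 |  12 | fcdggahadefh
  16 |  22 | fh
  17 |  16 | gahadefh
  18 |   9 | gcefcdggahadefh
  19 |  15 | ggahadefh
  20 |  23 | h
  21 |  18 | hadefh
  22 |   6 | hbagcefcdggahadefh
  23 |   5 | hhbagcefcdggahadefh

[2, 19, 8, 17, 7, 1, 13, 10, 3, 0, 20, 14, 11, 21, 4, 12, 22, 16, 9, 15, 23, 18, 6, 5]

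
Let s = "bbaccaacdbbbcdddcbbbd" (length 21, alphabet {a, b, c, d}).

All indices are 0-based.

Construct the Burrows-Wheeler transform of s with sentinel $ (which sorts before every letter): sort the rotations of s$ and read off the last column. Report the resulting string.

rank  rotation                last
    0  $bbaccaacdbbbcdddcbbbd  d
    1  aacdbbbcdddcbbbd$bbacc  c
    2  accaacdbbbcdddcbbbd$bb  b
    3  acdbbbcdddcbbbd$bbacca  a
    4  baccaacdbbbcdddcbbbd$b  b
    5  bbaccaacdbbbcdddcbbbd$  $
    6  bbbcdddcbbbd$bbaccaacd  d
    7  bbbd$bbaccaacdbbbcdddc  c
    8  bbcdddcbbbd$bbaccaacdb  b
    9  bbd$bbaccaacdbbbcdddcb  b
   10  bcdddcbbbd$bbaccaacdbb  b
   11  bd$bbaccaacdbbbcdddcbb  b
   12  caacdbbbcdddcbbbd$bbac  c
   13  cbbbd$bbaccaacdbbbcddd  d
   14  ccaacdbbbcdddcbbbd$bba  a
   15  cdbbbcdddcbbbd$bbaccaa  a
   16  cdddcbbbd$bbaccaacdbbb  b
   17  d$bbaccaacdbbbcdddcbbb  b
   18  dbbbcdddcbbbd$bbaccaac  c
   19  dcbbbd$bbaccaacdbbbcdd  d
   20  ddcbbbd$bbaccaacdbbbcd  d
   21  dddcbbbd$bbaccaacdbbbc  c

dcbab$dcbbbbcdaabbcddc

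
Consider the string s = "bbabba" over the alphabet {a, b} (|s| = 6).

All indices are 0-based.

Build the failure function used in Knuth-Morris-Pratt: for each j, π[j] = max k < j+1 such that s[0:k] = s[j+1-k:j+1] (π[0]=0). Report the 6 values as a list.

π[0] = 0
j=1 s[j]='b': π[1]=1 (border 'b')
j=2 s[j]='a': k: 1→0; π[2]=0 (border '')
j=3 s[j]='b': π[3]=1 (border 'b')
j=4 s[j]='b': π[4]=2 (border 'bb')
j=5 s[j]='a': π[5]=3 (border 'bba')

[0, 1, 0, 1, 2, 3]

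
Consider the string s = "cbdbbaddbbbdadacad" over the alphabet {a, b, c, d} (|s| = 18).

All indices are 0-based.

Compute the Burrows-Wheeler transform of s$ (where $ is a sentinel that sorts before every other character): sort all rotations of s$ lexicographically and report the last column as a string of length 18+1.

ddcdbbddbbca$aabbda

rank  rotation             last
    0  $cbdbbaddbbbdadacad  d
    1  acad$cbdbbaddbbbdad  d
    2  ad$cbdbbaddbbbdadac  c
    3  adacad$cbdbbaddbbbd  d
    4  addbbbdadacad$cbdbb  b
    5  baddbbbdadacad$cbdb  b
    6  bbaddbbbdadacad$cbd  d
    7  bbbdadacad$cbdbbadd  d
    8  bbdadacad$cbdbbaddb  b
    9  bdadacad$cbdbbaddbb  b
   10  bdbbaddbbbdadacad$c  c
   11  cad$cbdbbaddbbbdada  a
   12  cbdbbaddbbbdadacad$  $
   13  d$cbdbbaddbbbdadaca  a
   14  dacad$cbdbbaddbbbda  a
   15  dadacad$cbdbbaddbbb  b
   16  dbbaddbbbdadacad$cb  b
   17  dbbbdadacad$cbdbbad  d
   18  ddbbbdadacad$cbdbba  a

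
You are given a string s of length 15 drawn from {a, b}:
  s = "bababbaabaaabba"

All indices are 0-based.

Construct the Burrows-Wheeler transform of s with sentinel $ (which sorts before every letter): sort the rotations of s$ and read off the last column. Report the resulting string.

rank  rotation          last
    0  $bababbaabaaabba  a
    1  a$bababbaabaaabb  b
    2  aaabba$bababbaab  b
    3  aabaaabba$bababb  b
    4  aabba$bababbaaba  a
    5  abaaabba$bababba  a
    6  ababbaabaaabba$b  b
    7  abba$bababbaabaa  a
    8  abbaabaaabba$bab  b
    9  ba$bababbaabaaab  b
   10  baaabba$bababbaa  a
   11  baabaaabba$babab  b
   12  bababbaabaaabba$  $
   13  babbaabaaabba$ba  a
   14  bba$bababbaabaaa  a
   15  bbaabaaabba$baba  a

abbbaababbab$aaa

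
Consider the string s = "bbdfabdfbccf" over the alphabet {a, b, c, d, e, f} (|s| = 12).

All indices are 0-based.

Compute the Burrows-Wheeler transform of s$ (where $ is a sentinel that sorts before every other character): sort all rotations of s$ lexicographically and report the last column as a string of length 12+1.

rank  rotation       last
    0  $bbdfabdfbccf  f
    1  abdfbccf$bbdf  f
    2  bbdfabdfbccf$  $
    3  bccf$bbdfabdf  f
    4  bdfabdfbccf$b  b
    5  bdfbccf$bbdfa  a
    6  ccf$bbdfabdfb  b
    7  cf$bbdfabdfbc  c
    8  dfabdfbccf$bb  b
    9  dfbccf$bbdfab  b
   10  f$bbdfabdfbcc  c
   11  fabdfbccf$bbd  d
   12  fbccf$bbdfabd  d

ff$fbabcbbcdd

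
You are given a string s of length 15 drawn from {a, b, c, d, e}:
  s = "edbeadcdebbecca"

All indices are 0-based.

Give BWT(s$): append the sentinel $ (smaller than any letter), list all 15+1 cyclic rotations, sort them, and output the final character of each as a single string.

aceedbcedeacbdb$

rank  rotation          last
    0  $edbeadcdebbecca  a
    1  a$edbeadcdebbecc  c
    2  adcdebbecca$edbe  e
    3  bbecca$edbeadcde  e
    4  beadcdebbecca$ed  d
    5  becca$edbeadcdeb  b
    6  ca$edbeadcdebbec  c
    7  cca$edbeadcdebbe  e
    8  cdebbecca$edbead  d
    9  dbeadcdebbecca$e  e
   10  dcdebbecca$edbea  a
   11  debbecca$edbeadc  c
   12  eadcdebbecca$edb  b
   13  ebbecca$edbeadcd  d
   14  ecca$edbeadcdebb  b
   15  edbeadcdebbecca$  $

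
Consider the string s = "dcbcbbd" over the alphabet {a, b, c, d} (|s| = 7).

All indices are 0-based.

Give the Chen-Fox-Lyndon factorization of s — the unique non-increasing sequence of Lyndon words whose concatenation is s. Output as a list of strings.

emit factor 1: 'd' (i=0, period=1)
emit factor 2: 'c' (i=1, period=1)
emit factor 3: 'bc' (i=2, period=2)
emit factor 4: 'bbd' (i=4, period=3)

["d", "c", "bc", "bbd"]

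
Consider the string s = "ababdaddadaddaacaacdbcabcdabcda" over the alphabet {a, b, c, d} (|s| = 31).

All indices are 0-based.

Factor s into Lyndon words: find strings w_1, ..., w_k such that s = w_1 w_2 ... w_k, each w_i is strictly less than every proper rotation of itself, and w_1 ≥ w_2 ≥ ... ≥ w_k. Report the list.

emit factor 1: 'ababdaddadadd' (i=0, period=13)
emit factor 2: 'aacaacdbcabcdabcd' (i=13, period=17)
emit factor 3: 'a' (i=30, period=1)

["ababdaddadadd", "aacaacdbcabcdabcd", "a"]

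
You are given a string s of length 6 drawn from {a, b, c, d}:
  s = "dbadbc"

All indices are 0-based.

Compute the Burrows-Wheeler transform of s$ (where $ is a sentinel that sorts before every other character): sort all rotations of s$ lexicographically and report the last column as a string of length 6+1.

cbddb$a

rank  rotation last
    0  $dbadbc  c
    1  adbc$db  b
    2  badbc$d  d
    3  bc$dbad  d
    4  c$dbadb  b
    5  dbadbc$  $
    6  dbc$dba  a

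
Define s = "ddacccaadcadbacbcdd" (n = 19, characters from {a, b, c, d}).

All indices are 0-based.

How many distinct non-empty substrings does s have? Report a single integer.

sorted suffixes:
  #0 SA[0]=6  'aadcadbacbcdd'
  #1 SA[1]=13  'acbcdd'
  #2 SA[2]=2  'acccaadcadbacbcdd'
  #3 SA[3]=10  'adbacbcdd'
  #4 SA[4]=7  'adcadbacbcdd'
  #5 SA[5]=12  'bacbcdd'
  #6 SA[6]=15  'bcdd'
  #7 SA[7]=5  'caadcadbacbcdd'
  #8 SA[8]=9  'cadbacbcdd'
  #9 SA[9]=14  'cbcdd'
  #10 SA[10]=4  'ccaadcadbacbcdd'
  #11 SA[11]=3  'cccaadcadbacbcdd'
  #12 SA[12]=16  'cdd'
  #13 SA[13]=18  'd'
  #14 SA[14]=1  'dacccaadcadbacbcdd'
  #15 SA[15]=11  'dbacbcdd'
  #16 SA[16]=8  'dcadbacbcdd'
  #17 SA[17]=17  'dd'
  #18 SA[18]=0  'ddacccaadcadbacbcdd'

SA = [6, 13, 2, 10, 7, 12, 15, 5, 9, 14, 4, 3, 16, 18, 1, 11, 8, 17, 0]
i: (SA[i-1],SA[i]) lcp shared
  1: (6,13) 1 'a'
  2: (13,2) 2 'ac'
  3: (2,10) 1 'a'
  4: (10,7) 2 'ad'
  5: (7,12) 0 ''
  6: (12,15) 1 'b'
  7: (15,5) 0 ''
  8: (5,9) 2 'ca'
  9: (9,14) 1 'c'
  10: (14,4) 1 'c'
  11: (4,3) 2 'cc'
  12: (3,16) 1 'c'
  13: (16,18) 0 ''
  14: (18,1) 1 'd'
  15: (1,11) 1 'd'
  16: (11,8) 1 'd'
  17: (8,17) 1 'd'
  18: (17,0) 2 'dd'

n(n+1)/2 = 19·20/2 = 190
Σ LCP = 0 + 1 + 2 + 1 + 2 + 0 + 1 + 0 + 2 + 1 + 1 + 2 + 1 + 0 + 1 + 1 + 1 + 1 + 2 = 20
distinct = 190 − 20 = 170

170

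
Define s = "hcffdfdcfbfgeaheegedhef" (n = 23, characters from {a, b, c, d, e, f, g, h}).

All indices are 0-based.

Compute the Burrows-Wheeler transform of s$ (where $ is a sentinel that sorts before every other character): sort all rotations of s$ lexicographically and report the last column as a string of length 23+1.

fefdhffegghheecdfcbfe$ad

rank  rotation                  last
    0  $hcffdfdcfbfgeaheegedhef  f
    1  aheegedhef$hcffdfdcfbfge  e
    2  bfgeaheegedhef$hcffdfdcf  f
    3  cfbfgeaheegedhef$hcffdfd  d
    4  cffdfdcfbfgeaheegedhef$h  h
    5  dcfbfgeaheegedhef$hcffdf  f
    6  dfdcfbfgeaheegedhef$hcff  f
    7  dhef$hcffdfdcfbfgeaheege  e
    8  eaheegedhef$hcffdfdcfbfg  g
    9  edhef$hcffdfdcfbfgeaheeg  g
   10  eegedhef$hcffdfdcfbfgeah  h
   11  ef$hcffdfdcfbfgeaheegedh  h
   12  egedhef$hcffdfdcfbfgeahe  e
   13  f$hcffdfdcfbfgeaheegedhe  e
   14  fbfgeaheegedhef$hcffdfdc  c
   15  fdcfbfgeaheegedhef$hcffd  d
   16  fdfdcfbfgeaheegedhef$hcf  f
   17  ffdfdcfbfgeaheegedhef$hc  c
   18  fgeaheegedhef$hcffdfdcfb  b
   19  geaheegedhef$hcffdfdcfbf  f
   20  gedhef$hcffdfdcfbfgeahee  e
   21  hcffdfdcfbfgeaheegedhef$  $
   22  heegedhef$hcffdfdcfbfgea  a
   23  hef$hcffdfdcfbfgeaheeged  d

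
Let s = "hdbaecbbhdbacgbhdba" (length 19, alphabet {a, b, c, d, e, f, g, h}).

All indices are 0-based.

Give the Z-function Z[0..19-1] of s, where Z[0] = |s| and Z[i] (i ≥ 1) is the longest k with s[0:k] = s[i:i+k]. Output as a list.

[19, 0, 0, 0, 0, 0, 0, 0, 4, 0, 0, 0, 0, 0, 0, 4, 0, 0, 0]

Z[0]=19
i=1: outside box; Z[1]=0
i=2: outside box; Z[2]=0
i=3: outside box; Z[3]=0
i=4: outside box; Z[4]=0
i=5: outside box; Z[5]=0
i=6: outside box; Z[6]=0
i=7: outside box; Z[7]=0
i=8: outside box; Z[8]=4 extend→box=[8,12)
i=9: min(r-i=3, Z[1]=0)=0; Z[9]=0
i=10: min(r-i=2, Z[2]=0)=0; Z[10]=0
i=11: min(r-i=1, Z[3]=0)=0; Z[11]=0
i=12: outside box; Z[12]=0
i=13: outside box; Z[13]=0
i=14: outside box; Z[14]=0
i=15: outside box; Z[15]=4 extend→box=[15,19)
i=16: min(r-i=3, Z[1]=0)=0; Z[16]=0
i=17: min(r-i=2, Z[2]=0)=0; Z[17]=0
i=18: min(r-i=1, Z[3]=0)=0; Z[18]=0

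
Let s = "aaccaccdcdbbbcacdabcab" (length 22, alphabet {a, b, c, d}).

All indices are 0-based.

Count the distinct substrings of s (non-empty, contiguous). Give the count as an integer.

222

rank→(start, suffix):
  0 → (0, 'aaccaccdcdbbbcacdabcab')
  1 → (20, 'ab')
  2 → (17, 'abcab')
  3 → (1, 'accaccdcdbbbcacdabcab')
  4 → (4, 'accdcdbbbcacdabcab')
  5 → (14, 'acdabcab')
  6 → (21, 'b')
  7 → (10, 'bbbcacdabcab')
  8 → (11, 'bbcacdabcab')
  9 → (18, 'bcab')
  10 → (12, 'bcacdabcab')
  11 → (19, 'cab')
  12 → (3, 'caccdcdbbbcacdabcab')
  13 → (13, 'cacdabcab')
  14 → (2, 'ccaccdcdbbbcacdabcab')
  15 → (5, 'ccdcdbbbcacdabcab')
  16 → (15, 'cdabcab')
  17 → (8, 'cdbbbcacdabcab')
  18 → (6, 'cdcdbbbcacdabcab')
  19 → (16, 'dabcab')
  20 → (9, 'dbbbcacdabcab')
  21 → (7, 'dcdbbbcacdabcab')

SA = [0, 20, 17, 1, 4, 14, 21, 10, 11, 18, 12, 19, 3, 13, 2, 5, 15, 8, 6, 16, 9, 7]
rank  pair      lcp
   1  s[0:],s[20:]  1  'a'
   2  s[20:],s[17:]  2  'ab'
   3  s[17:],s[1:]  1  'a'
   4  s[1:],s[4:]  3  'acc'
   5  s[4:],s[14:]  2  'ac'
   6  s[14:],s[21:]  0  ''
   7  s[21:],s[10:]  1  'b'
   8  s[10:],s[11:]  2  'bb'
   9  s[11:],s[18:]  1  'b'
  10  s[18:],s[12:]  3  'bca'
  11  s[12:],s[19:]  0  ''
  12  s[19:],s[3:]  2  'ca'
  13  s[3:],s[13:]  3  'cac'
  14  s[13:],s[2:]  1  'c'
  15  s[2:],s[5:]  2  'cc'
  16  s[5:],s[15:]  1  'c'
  17  s[15:],s[8:]  2  'cd'
  18  s[8:],s[6:]  2  'cd'
  19  s[6:],s[16:]  0  ''
  20  s[16:],s[9:]  1  'd'
  21  s[9:],s[7:]  1  'd'

n(n+1)/2 = 22·23/2 = 253
Σ LCP = 0 + 1 + 2 + 1 + 3 + 2 + 0 + 1 + 2 + 1 + 3 + 0 + 2 + 3 + 1 + 2 + 1 + 2 + 2 + 0 + 1 + 1 = 31
distinct = 253 − 31 = 222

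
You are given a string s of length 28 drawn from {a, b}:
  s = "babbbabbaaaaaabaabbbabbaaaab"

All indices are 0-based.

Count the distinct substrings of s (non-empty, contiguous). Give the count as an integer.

rank→(start, suffix):
  0 → (8, 'aaaaaabaabbbabbaaaab')
  1 → (9, 'aaaaabaabbbabbaaaab')
  2 → (23, 'aaaab')
  3 → (10, 'aaaabaabbbabbaaaab')
  4 → (24, 'aaab')
  5 → (11, 'aaabaabbbabbaaaab')
  6 → (25, 'aab')
  7 → (12, 'aabaabbbabbaaaab')
  8 → (15, 'aabbbabbaaaab')
  9 → (26, 'ab')
  10 → (13, 'abaabbbabbaaaab')
  11 → (5, 'abbaaaaaabaabbbabbaaaab')
  12 → (20, 'abbaaaab')
  13 → (1, 'abbbabbaaaaaabaabbbabbaaaab')
  14 → (16, 'abbbabbaaaab')
  15 → (27, 'b')
  16 → (7, 'baaaaaabaabbbabbaaaab')
  17 → (22, 'baaaab')
  18 → (14, 'baabbbabbaaaab')
  19 → (4, 'babbaaaaaabaabbbabbaaaab')
  20 → (19, 'babbaaaab')
  21 → (0, 'babbbabbaaaaaabaabbbabbaaaab')
  22 → (6, 'bbaaaaaabaabbbabbaaaab')
  23 → (21, 'bbaaaab')
  24 → (3, 'bbabbaaaaaabaabbbabbaaaab')
  25 → (18, 'bbabbaaaab')
  26 → (2, 'bbbabbaaaaaabaabbbabbaaaab')
  27 → (17, 'bbbabbaaaab')

SA = [8, 9, 23, 10, 24, 11, 25, 12, 15, 26, 13, 5, 20, 1, 16, 27, 7, 22, 14, 4, 19, 0, 6, 21, 3, 18, 2, 17]
rank  pair      lcp
   1  s[8:],s[9:]  5  'aaaaa'
   2  s[9:],s[23:]  4  'aaaa'
   3  s[23:],s[10:]  5  'aaaab'
   4  s[10:],s[24:]  3  'aaa'
   5  s[24:],s[11:]  4  'aaab'
   6  s[11:],s[25:]  2  'aa'
   7  s[25:],s[12:]  3  'aab'
   8  s[12:],s[15:]  3  'aab'
   9  s[15:],s[26:]  1  'a'
  10  s[26:],s[13:]  2  'ab'
  11  s[13:],s[5:]  2  'ab'
  12  s[5:],s[20:]  7  'abbaaaa'
  13  s[20:],s[1:]  3  'abb'
  14  s[1:],s[16:]  11  'abbbabbaaaa'
  15  s[16:],s[27:]  0  ''
  16  s[27:],s[7:]  1  'b'
  17  s[7:],s[22:]  5  'baaaa'
  18  s[22:],s[14:]  3  'baa'
  19  s[14:],s[4:]  2  'ba'
  20  s[4:],s[19:]  8  'babbaaaa'
  21  s[19:],s[0:]  4  'babb'
  22  s[0:],s[6:]  1  'b'
  23  s[6:],s[21:]  6  'bbaaaa'
  24  s[21:],s[3:]  3  'bba'
  25  s[3:],s[18:]  9  'bbabbaaaa'
  26  s[18:],s[2:]  2  'bb'
  27  s[2:],s[17:]  10  'bbbabbaaaa'

n(n+1)/2 = 28·29/2 = 406
Σ LCP = 0 + 5 + 4 + 5 + 3 + 4 + 2 + 3 + 3 + 1 + 2 + 2 + 7 + 3 + 11 + 0 + 1 + 5 + 3 + 2 + 8 + 4 + 1 + 6 + 3 + 9 + 2 + 10 = 109
distinct = 406 − 109 = 297

297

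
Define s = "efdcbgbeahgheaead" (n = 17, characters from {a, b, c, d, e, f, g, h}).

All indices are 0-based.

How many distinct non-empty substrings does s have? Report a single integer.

rank | idx | suffix
   0 |  15 | ad
   1 |  13 | aead
   2 |   8 | ahgheaead
   3 |   6 | beahgheaead
   4 |   4 | bgbeahgheaead
   5 |   3 | cbgbeahgheaead
   6 |  16 | d
   7 |   2 | dcbgbeahgheaead
   8 |  14 | ead
   9 |  12 | eaead
  10 |   7 | eahgheaead
  11 |   0 | efdcbgbeahgheaead
  12 |   1 | fdcbgbeahgheaead
  13 |   5 | gbeahgheaead
  14 |  10 | gheaead
  15 |  11 | heaead
  16 |   9 | hgheaead

SA = [15, 13, 8, 6, 4, 3, 16, 2, 14, 12, 7, 0, 1, 5, 10, 11, 9]
[i] adj suffixes → lcp
  [1] 15/13 → 1 ('a')
  [2] 13/8 → 1 ('a')
  [3] 8/6 → 0 ('')
  [4] 6/4 → 1 ('b')
  [5] 4/3 → 0 ('')
  [6] 3/16 → 0 ('')
  [7] 16/2 → 1 ('d')
  [8] 2/14 → 0 ('')
  [9] 14/12 → 2 ('ea')
  [10] 12/7 → 2 ('ea')
  [11] 7/0 → 1 ('e')
  [12] 0/1 → 0 ('')
  [13] 1/5 → 0 ('')
  [14] 5/10 → 1 ('g')
  [15] 10/11 → 0 ('')
  [16] 11/9 → 1 ('h')

n(n+1)/2 = 17·18/2 = 153
Σ LCP = 0 + 1 + 1 + 0 + 1 + 0 + 0 + 1 + 0 + 2 + 2 + 1 + 0 + 0 + 1 + 0 + 1 = 11
distinct = 153 − 11 = 142

142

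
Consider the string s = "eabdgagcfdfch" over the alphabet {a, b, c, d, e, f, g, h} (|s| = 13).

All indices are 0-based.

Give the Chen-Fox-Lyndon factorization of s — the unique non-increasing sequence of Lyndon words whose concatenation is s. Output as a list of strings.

emit factor 1: 'e' (i=0, period=1)
emit factor 2: 'abdgagcfdfch' (i=1, period=12)

["e", "abdgagcfdfch"]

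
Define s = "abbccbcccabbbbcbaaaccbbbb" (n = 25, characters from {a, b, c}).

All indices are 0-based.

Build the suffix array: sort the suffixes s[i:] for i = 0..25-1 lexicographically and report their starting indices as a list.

[16, 17, 9, 0, 18, 24, 15, 23, 22, 21, 10, 11, 12, 1, 13, 2, 5, 8, 14, 20, 4, 7, 19, 3, 6]

sorted suffixes:
  #0 SA[0]=16  'aaaccbbbb'
  #1 SA[1]=17  'aaccbbbb'
  #2 SA[2]=9  'abbbbcbaaaccbbbb'
  #3 SA[3]=0  'abbccbcccabbbbcbaaaccbbbb'
  #4 SA[4]=18  'accbbbb'
  #5 SA[5]=24  'b'
  #6 SA[6]=15  'baaaccbbbb'
  #7 SA[7]=23  'bb'
  #8 SA[8]=22  'bbb'
  #9 SA[9]=21  'bbbb'
  #10 SA[10]=10  'bbbbcbaaaccbbbb'
  #11 SA[11]=11  'bbbcbaaaccbbbb'
  #12 SA[12]=12  'bbcbaaaccbbbb'
  #13 SA[13]=1  'bbccbcccabbbbcbaaaccbbbb'
  #14 SA[14]=13  'bcbaaaccbbbb'
  #15 SA[15]=2  'bccbcccabbbbcbaaaccbbbb'
  #16 SA[16]=5  'bcccabbbbcbaaaccbbbb'
  #17 SA[17]=8  'cabbbbcbaaaccbbbb'
  #18 SA[18]=14  'cbaaaccbbbb'
  #19 SA[19]=20  'cbbbb'
  #20 SA[20]=4  'cbcccabbbbcbaaaccbbbb'
  #21 SA[21]=7  'ccabbbbcbaaaccbbbb'
  #22 SA[22]=19  'ccbbbb'
  #23 SA[23]=3  'ccbcccabbbbcbaaaccbbbb'
  #24 SA[24]=6  'cccabbbbcbaaaccbbbb'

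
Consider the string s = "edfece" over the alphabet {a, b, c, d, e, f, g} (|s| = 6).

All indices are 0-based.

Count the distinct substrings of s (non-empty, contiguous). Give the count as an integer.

19

sorted suffixes:
  #0 SA[0]=4  'ce'
  #1 SA[1]=1  'dfece'
  #2 SA[2]=5  'e'
  #3 SA[3]=3  'ece'
  #4 SA[4]=0  'edfece'
  #5 SA[5]=2  'fece'

SA = [4, 1, 5, 3, 0, 2]
i: (SA[i-1],SA[i]) lcp shared
  1: (4,1) 0 ''
  2: (1,5) 0 ''
  3: (5,3) 1 'e'
  4: (3,0) 1 'e'
  5: (0,2) 0 ''

n(n+1)/2 = 6·7/2 = 21
Σ LCP = 0 + 0 + 0 + 1 + 1 + 0 = 2
distinct = 21 − 2 = 19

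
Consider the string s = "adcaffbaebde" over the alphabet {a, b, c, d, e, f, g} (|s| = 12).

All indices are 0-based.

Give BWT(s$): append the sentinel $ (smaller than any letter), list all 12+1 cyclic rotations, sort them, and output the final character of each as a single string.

rank  rotation       last
    0  $adcaffbaebde  e
    1  adcaffbaebde$  $
    2  aebde$adcaffb  b
    3  affbaebde$adc  c
    4  baebde$adcaff  f
    5  bde$adcaffbae  e
    6  caffbaebde$ad  d
    7  dcaffbaebde$a  a
    8  de$adcaffbaeb  b
    9  e$adcaffbaebd  d
   10  ebde$adcaffba  a
   11  fbaebde$adcaf  f
   12  ffbaebde$adca  a

e$bcfedabdafa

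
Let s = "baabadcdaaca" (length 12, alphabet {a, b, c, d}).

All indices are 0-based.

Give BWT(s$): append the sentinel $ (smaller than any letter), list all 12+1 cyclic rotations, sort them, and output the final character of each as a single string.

acbdaab$aadca

rank  rotation       last
    0  $baabadcdaaca  a
    1  a$baabadcdaac  c
    2  aabadcdaaca$b  b
    3  aaca$baabadcd  d
    4  abadcdaaca$ba  a
    5  aca$baabadcda  a
    6  adcdaaca$baab  b
    7  baabadcdaaca$  $
    8  badcdaaca$baa  a
    9  ca$baabadcdaa  a
   10  cdaaca$baabad  d
   11  daaca$baabadc  c
   12  dcdaaca$baaba  a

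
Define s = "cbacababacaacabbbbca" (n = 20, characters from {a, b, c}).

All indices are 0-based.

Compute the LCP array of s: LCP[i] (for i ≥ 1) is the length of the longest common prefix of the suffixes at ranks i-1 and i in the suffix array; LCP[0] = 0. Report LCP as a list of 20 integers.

rank→(start, suffix):
  0 → (19, 'a')
  1 → (10, 'aacabbbbca')
  2 → (4, 'ababacaacabbbbca')
  3 → (6, 'abacaacabbbbca')
  4 → (13, 'abbbbca')
  5 → (8, 'acaacabbbbca')
  6 → (2, 'acababacaacabbbbca')
  7 → (11, 'acabbbbca')
  8 → (5, 'babacaacabbbbca')
  9 → (7, 'bacaacabbbbca')
  10 → (1, 'bacababacaacabbbbca')
  11 → (14, 'bbbbca')
  12 → (15, 'bbbca')
  13 → (16, 'bbca')
  14 → (17, 'bca')
  15 → (18, 'ca')
  16 → (9, 'caacabbbbca')
  17 → (3, 'cababacaacabbbbca')
  18 → (12, 'cabbbbca')
  19 → (0, 'cbacababacaacabbbbca')

SA = [19, 10, 4, 6, 13, 8, 2, 11, 5, 7, 1, 14, 15, 16, 17, 18, 9, 3, 12, 0]
rank  pair      lcp
   1  s[19:],s[10:]  1  'a'
   2  s[10:],s[4:]  1  'a'
   3  s[4:],s[6:]  3  'aba'
   4  s[6:],s[13:]  2  'ab'
   5  s[13:],s[8:]  1  'a'
   6  s[8:],s[2:]  3  'aca'
   7  s[2:],s[11:]  4  'acab'
   8  s[11:],s[5:]  0  ''
   9  s[5:],s[7:]  2  'ba'
  10  s[7:],s[1:]  4  'baca'
  11  s[1:],s[14:]  1  'b'
  12  s[14:],s[15:]  3  'bbb'
  13  s[15:],s[16:]  2  'bb'
  14  s[16:],s[17:]  1  'b'
  15  s[17:],s[18:]  0  ''
  16  s[18:],s[9:]  2  'ca'
  17  s[9:],s[3:]  2  'ca'
  18  s[3:],s[12:]  3  'cab'
  19  s[12:],s[0:]  1  'c'

[0, 1, 1, 3, 2, 1, 3, 4, 0, 2, 4, 1, 3, 2, 1, 0, 2, 2, 3, 1]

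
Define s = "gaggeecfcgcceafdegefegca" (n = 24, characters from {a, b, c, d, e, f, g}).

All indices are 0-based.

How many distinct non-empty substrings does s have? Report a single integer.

279

sorted suffixes:
  #0 SA[0]=23  'a'
  #1 SA[1]=13  'afdegefegca'
  #2 SA[2]=1  'aggeecfcgcceafdegefegca'
  #3 SA[3]=22  'ca'
  #4 SA[4]=10  'cceafdegefegca'
  #5 SA[5]=11  'ceafdegefegca'
  #6 SA[6]=6  'cfcgcceafdegefegca'
  #7 SA[7]=8  'cgcceafdegefegca'
  #8 SA[8]=15  'degefegca'
  #9 SA[9]=12  'eafdegefegca'
  #10 SA[10]=5  'ecfcgcceafdegefegca'
  #11 SA[11]=4  'eecfcgcceafdegefegca'
  #12 SA[12]=18  'efegca'
  #13 SA[13]=20  'egca'
  #14 SA[14]=16  'egefegca'
  #15 SA[15]=7  'fcgcceafdegefegca'
  #16 SA[16]=14  'fdegefegca'
  #17 SA[17]=19  'fegca'
  #18 SA[18]=0  'gaggeecfcgcceafdegefegca'
  #19 SA[19]=21  'gca'
  #20 SA[20]=9  'gcceafdegefegca'
  #21 SA[21]=3  'geecfcgcceafdegefegca'
  #22 SA[22]=17  'gefegca'
  #23 SA[23]=2  'ggeecfcgcceafdegefegca'

SA = [23, 13, 1, 22, 10, 11, 6, 8, 15, 12, 5, 4, 18, 20, 16, 7, 14, 19, 0, 21, 9, 3, 17, 2]
rank  pair      lcp
   1  s[23:],s[13:]  1  'a'
   2  s[13:],s[1:]  1  'a'
   3  s[1:],s[22:]  0  ''
   4  s[22:],s[10:]  1  'c'
   5  s[10:],s[11:]  1  'c'
   6  s[11:],s[6:]  1  'c'
   7  s[6:],s[8:]  1  'c'
   8  s[8:],s[15:]  0  ''
   9  s[15:],s[12:]  0  ''
  10  s[12:],s[5:]  1  'e'
  11  s[5:],s[4:]  1  'e'
  12  s[4:],s[18:]  1  'e'
  13  s[18:],s[20:]  1  'e'
  14  s[20:],s[16:]  2  'eg'
  15  s[16:],s[7:]  0  ''
  16  s[7:],s[14:]  1  'f'
  17  s[14:],s[19:]  1  'f'
  18  s[19:],s[0:]  0  ''
  19  s[0:],s[21:]  1  'g'
  20  s[21:],s[9:]  2  'gc'
  21  s[9:],s[3:]  1  'g'
  22  s[3:],s[17:]  2  'ge'
  23  s[17:],s[2:]  1  'g'

n(n+1)/2 = 24·25/2 = 300
Σ LCP = 0 + 1 + 1 + 0 + 1 + 1 + 1 + 1 + 0 + 0 + 1 + 1 + 1 + 1 + 2 + 0 + 1 + 1 + 0 + 1 + 2 + 1 + 2 + 1 = 21
distinct = 300 − 21 = 279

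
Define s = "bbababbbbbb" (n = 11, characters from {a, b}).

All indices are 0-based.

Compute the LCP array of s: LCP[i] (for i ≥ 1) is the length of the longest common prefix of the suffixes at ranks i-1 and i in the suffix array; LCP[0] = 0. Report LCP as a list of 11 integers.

[0, 2, 0, 1, 3, 1, 2, 2, 3, 4, 5]

sorted suffixes:
  #0 SA[0]=2  'ababbbbbb'
  #1 SA[1]=4  'abbbbbb'
  #2 SA[2]=10  'b'
  #3 SA[3]=1  'bababbbbbb'
  #4 SA[4]=3  'babbbbbb'
  #5 SA[5]=9  'bb'
  #6 SA[6]=0  'bbababbbbbb'
  #7 SA[7]=8  'bbb'
  #8 SA[8]=7  'bbbb'
  #9 SA[9]=6  'bbbbb'
  #10 SA[10]=5  'bbbbbb'

SA = [2, 4, 10, 1, 3, 9, 0, 8, 7, 6, 5]
rank  pair      lcp
   1  s[2:],s[4:]  2  'ab'
   2  s[4:],s[10:]  0  ''
   3  s[10:],s[1:]  1  'b'
   4  s[1:],s[3:]  3  'bab'
   5  s[3:],s[9:]  1  'b'
   6  s[9:],s[0:]  2  'bb'
   7  s[0:],s[8:]  2  'bb'
   8  s[8:],s[7:]  3  'bbb'
   9  s[7:],s[6:]  4  'bbbb'
  10  s[6:],s[5:]  5  'bbbbb'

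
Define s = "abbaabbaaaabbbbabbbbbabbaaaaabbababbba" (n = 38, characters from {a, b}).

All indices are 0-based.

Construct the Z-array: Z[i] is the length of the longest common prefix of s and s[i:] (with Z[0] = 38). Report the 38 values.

[38, 0, 0, 1, 5, 0, 0, 1, 1, 1, 3, 0, 0, 0, 0, 3, 0, 0, 0, 0, 0, 5, 0, 0, 1, 1, 1, 1, 4, 0, 0, 2, 0, 3, 0, 0, 0, 1]

Z[0]=38
i=1: outside box; Z[1]=0
i=2: outside box; Z[2]=0
i=3: outside box; Z[3]=1 scan→box=[3,4)
i=4: outside box; Z[4]=5 scan→box=[4,9)
i=5: min(r-i=4, Z[1]=0)=0; Z[5]=0
i=6: min(r-i=3, Z[2]=0)=0; Z[6]=0
i=7: min(r-i=2, Z[3]=1)=1; Z[7]=1
i=8: min(r-i=1, Z[4]=5)=1; Z[8]=1
i=9: outside box; Z[9]=1 scan→box=[9,10)
i=10: outside box; Z[10]=3 scan→box=[10,13)
i=11: min(r-i=2, Z[1]=0)=0; Z[11]=0
i=12: min(r-i=1, Z[2]=0)=0; Z[12]=0
i=13: outside box; Z[13]=0
i=14: outside box; Z[14]=0
i=15: outside box; Z[15]=3 scan→box=[15,18)
i=16: min(r-i=2, Z[1]=0)=0; Z[16]=0
i=17: min(r-i=1, Z[2]=0)=0; Z[17]=0
i=18: outside box; Z[18]=0
i=19: outside box; Z[19]=0
i=20: outside box; Z[20]=0
i=21: outside box; Z[21]=5 scan→box=[21,26)
i=22: min(r-i=4, Z[1]=0)=0; Z[22]=0
i=23: min(r-i=3, Z[2]=0)=0; Z[23]=0
i=24: min(r-i=2, Z[3]=1)=1; Z[24]=1
i=25: min(r-i=1, Z[4]=5)=1; Z[25]=1
i=26: outside box; Z[26]=1 scan→box=[26,27)
i=27: outside box; Z[27]=1 scan→box=[27,28)
i=28: outside box; Z[28]=4 scan→box=[28,32)
i=29: min(r-i=3, Z[1]=0)=0; Z[29]=0
i=30: min(r-i=2, Z[2]=0)=0; Z[30]=0
i=31: min(r-i=1, Z[3]=1)=1; Z[31]=2 scan→box=[31,33)
i=32: min(r-i=1, Z[1]=0)=0; Z[32]=0
i=33: outside box; Z[33]=3 scan→box=[33,36)
i=34: min(r-i=2, Z[1]=0)=0; Z[34]=0
i=35: min(r-i=1, Z[2]=0)=0; Z[35]=0
i=36: outside box; Z[36]=0
i=37: outside box; Z[37]=1 scan→box=[37,38)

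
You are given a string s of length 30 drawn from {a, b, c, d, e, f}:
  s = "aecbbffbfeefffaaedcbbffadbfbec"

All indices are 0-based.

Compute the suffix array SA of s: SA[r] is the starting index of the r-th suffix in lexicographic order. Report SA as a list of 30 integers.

[14, 23, 0, 15, 19, 3, 27, 25, 7, 20, 4, 29, 18, 2, 24, 17, 28, 1, 16, 9, 10, 13, 22, 26, 6, 8, 12, 21, 5, 11]

sorted suffixes:
  #0 SA[0]=14  'aaedcbbffadbfbec'
  #1 SA[1]=23  'adbfbec'
  #2 SA[2]=0  'aecbbffbfeefffaaedcbbffadbfbec'
  #3 SA[3]=15  'aedcbbffadbfbec'
  #4 SA[4]=19  'bbffadbfbec'
  #5 SA[5]=3  'bbffbfeefffaaedcbbffadbfbec'
  #6 SA[6]=27  'bec'
  #7 SA[7]=25  'bfbec'
  #8 SA[8]=7  'bfeefffaaedcbbffadbfbec'
  #9 SA[9]=20  'bffadbfbec'
  #10 SA[10]=4  'bffbfeefffaaedcbbffadbfbec'
  #11 SA[11]=29  'c'
  #12 SA[12]=18  'cbbffadbfbec'
  #13 SA[13]=2  'cbbffbfeefffaaedcbbffadbfbec'
  #14 SA[14]=24  'dbfbec'
  #15 SA[15]=17  'dcbbffadbfbec'
  #16 SA[16]=28  'ec'
  #17 SA[17]=1  'ecbbffbfeefffaaedcbbffadbfbec'
  #18 SA[18]=16  'edcbbffadbfbec'
  #19 SA[19]=9  'eefffaaedcbbffadbfbec'
  #20 SA[20]=10  'efffaaedcbbffadbfbec'
  #21 SA[21]=13  'faaedcbbffadbfbec'
  #22 SA[22]=22  'fadbfbec'
  #23 SA[23]=26  'fbec'
  #24 SA[24]=6  'fbfeefffaaedcbbffadbfbec'
  #25 SA[25]=8  'feefffaaedcbbffadbfbec'
  #26 SA[26]=12  'ffaaedcbbffadbfbec'
  #27 SA[27]=21  'ffadbfbec'
  #28 SA[28]=5  'ffbfeefffaaedcbbffadbfbec'
  #29 SA[29]=11  'fffaaedcbbffadbfbec'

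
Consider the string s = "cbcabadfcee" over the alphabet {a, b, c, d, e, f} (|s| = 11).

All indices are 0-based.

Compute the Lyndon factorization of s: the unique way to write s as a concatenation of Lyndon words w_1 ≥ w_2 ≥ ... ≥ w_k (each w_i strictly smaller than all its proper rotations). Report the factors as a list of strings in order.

["c", "bc", "abadfcee"]

emit factor 1: 'c' (i=0, period=1)
emit factor 2: 'bc' (i=1, period=2)
emit factor 3: 'abadfcee' (i=3, period=8)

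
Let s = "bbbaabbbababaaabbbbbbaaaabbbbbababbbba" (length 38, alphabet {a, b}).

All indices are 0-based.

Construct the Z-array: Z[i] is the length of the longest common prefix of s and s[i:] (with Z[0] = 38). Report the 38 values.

Z[0]=38
i=1: outside box; Z[1]=2 scan→box=[1,3)
i=2: min(r-i=1, Z[1]=2)=1; Z[2]=1
i=3: outside box; Z[3]=0
i=4: outside box; Z[4]=0
i=5: outside box; Z[5]=4 scan→box=[5,9)
i=6: min(r-i=3, Z[1]=2)=2; Z[6]=2
i=7: min(r-i=2, Z[2]=1)=1; Z[7]=1
i=8: min(r-i=1, Z[3]=0)=0; Z[8]=0
i=9: outside box; Z[9]=1 scan→box=[9,10)
i=10: outside box; Z[10]=0
i=11: outside box; Z[11]=1 scan→box=[11,12)
i=12: outside box; Z[12]=0
i=13: outside box; Z[13]=0
i=14: outside box; Z[14]=0
i=15: outside box; Z[15]=3 scan→box=[15,18)
i=16: min(r-i=2, Z[1]=2)=2; Z[16]=3 scan→box=[16,19)
i=17: min(r-i=2, Z[1]=2)=2; Z[17]=3 scan→box=[17,20)
i=18: min(r-i=2, Z[1]=2)=2; Z[18]=5 scan→box=[18,23)
i=19: min(r-i=4, Z[1]=2)=2; Z[19]=2
i=20: min(r-i=3, Z[2]=1)=1; Z[20]=1
i=21: min(r-i=2, Z[3]=0)=0; Z[21]=0
i=22: min(r-i=1, Z[4]=0)=0; Z[22]=0
i=23: outside box; Z[23]=0
i=24: outside box; Z[24]=0
i=25: outside box; Z[25]=3 scan→box=[25,28)
i=26: min(r-i=2, Z[1]=2)=2; Z[26]=3 scan→box=[26,29)
i=27: min(r-i=2, Z[1]=2)=2; Z[27]=4 scan→box=[27,31)
i=28: min(r-i=3, Z[1]=2)=2; Z[28]=2
i=29: min(r-i=2, Z[2]=1)=1; Z[29]=1
i=30: min(r-i=1, Z[3]=0)=0; Z[30]=0
i=31: outside box; Z[31]=1 scan→box=[31,32)
i=32: outside box; Z[32]=0
i=33: outside box; Z[33]=3 scan→box=[33,36)
i=34: min(r-i=2, Z[1]=2)=2; Z[34]=4 scan→box=[34,38)
i=35: min(r-i=3, Z[1]=2)=2; Z[35]=2
i=36: min(r-i=2, Z[2]=1)=1; Z[36]=1
i=37: min(r-i=1, Z[3]=0)=0; Z[37]=0

[38, 2, 1, 0, 0, 4, 2, 1, 0, 1, 0, 1, 0, 0, 0, 3, 3, 3, 5, 2, 1, 0, 0, 0, 0, 3, 3, 4, 2, 1, 0, 1, 0, 3, 4, 2, 1, 0]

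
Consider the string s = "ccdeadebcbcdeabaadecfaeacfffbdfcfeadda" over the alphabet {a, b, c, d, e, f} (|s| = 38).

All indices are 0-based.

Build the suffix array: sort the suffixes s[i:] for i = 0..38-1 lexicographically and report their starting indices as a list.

[37, 15, 13, 23, 34, 4, 16, 21, 14, 7, 9, 28, 8, 0, 10, 1, 19, 31, 24, 36, 35, 11, 2, 5, 17, 29, 12, 22, 33, 3, 6, 18, 20, 27, 30, 32, 26, 25]

sorted suffixes:
  #0 SA[0]=37  'a'
  #1 SA[1]=15  'aadecfaeacfffbdfcfeadda'
  #2 SA[2]=13  'abaadecfaeacfffbdfcfeadda'
  #3 SA[3]=23  'acfffbdfcfeadda'
  #4 SA[4]=34  'adda'
  #5 SA[5]=4  'adebcbcdeabaadecfaeacfffbdfcfeadda'
  #6 SA[6]=16  'adecfaeacfffbdfcfeadda'
  #7 SA[7]=21  'aeacfffbdfcfeadda'
  #8 SA[8]=14  'baadecfaeacfffbdfcfeadda'
  #9 SA[9]=7  'bcbcdeabaadecfaeacfffbdfcfeadda'
  #10 SA[10]=9  'bcdeabaadecfaeacfffbdfcfeadda'
  #11 SA[11]=28  'bdfcfeadda'
  #12 SA[12]=8  'cbcdeabaadecfaeacfffbdfcfeadda'
  #13 SA[13]=0  'ccdeadebcbcdeabaadecfaeacfffbdfcfeadda'
  #14 SA[14]=10  'cdeabaadecfaeacfffbdfcfeadda'
  #15 SA[15]=1  'cdeadebcbcdeabaadecfaeacfffbdfcfeadda'
  #16 SA[16]=19  'cfaeacfffbdfcfeadda'
  #17 SA[17]=31  'cfeadda'
  #18 SA[18]=24  'cfffbdfcfeadda'
  #19 SA[19]=36  'da'
  #20 SA[20]=35  'dda'
  #21 SA[21]=11  'deabaadecfaeacfffbdfcfeadda'
  #22 SA[22]=2  'deadebcbcdeabaadecfaeacfffbdfcfeadda'
  #23 SA[23]=5  'debcbcdeabaadecfaeacfffbdfcfeadda'
  #24 SA[24]=17  'decfaeacfffbdfcfeadda'
  #25 SA[25]=29  'dfcfeadda'
  #26 SA[26]=12  'eabaadecfaeacfffbdfcfeadda'
  #27 SA[27]=22  'eacfffbdfcfeadda'
  #28 SA[28]=33  'eadda'
  #29 SA[29]=3  'eadebcbcdeabaadecfaeacfffbdfcfeadda'
  #30 SA[30]=6  'ebcbcdeabaadecfaeacfffbdfcfeadda'
  #31 SA[31]=18  'ecfaeacfffbdfcfeadda'
  #32 SA[32]=20  'faeacfffbdfcfeadda'
  #33 SA[33]=27  'fbdfcfeadda'
  #34 SA[34]=30  'fcfeadda'
  #35 SA[35]=32  'feadda'
  #36 SA[36]=26  'ffbdfcfeadda'
  #37 SA[37]=25  'fffbdfcfeadda'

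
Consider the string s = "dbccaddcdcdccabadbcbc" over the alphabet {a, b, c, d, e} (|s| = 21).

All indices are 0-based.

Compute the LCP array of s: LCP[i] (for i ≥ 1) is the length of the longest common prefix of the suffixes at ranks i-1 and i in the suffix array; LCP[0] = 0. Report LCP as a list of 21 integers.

[0, 1, 2, 0, 1, 2, 2, 0, 1, 2, 1, 1, 3, 1, 3, 0, 3, 1, 2, 4, 1]

rank→(start, suffix):
  0 → (13, 'abadbcbc')
  1 → (15, 'adbcbc')
  2 → (4, 'addcdcdccabadbcbc')
  3 → (14, 'badbcbc')
  4 → (19, 'bc')
  5 → (17, 'bcbc')
  6 → (1, 'bccaddcdcdccabadbcbc')
  7 → (20, 'c')
  8 → (12, 'cabadbcbc')
  9 → (3, 'caddcdcdccabadbcbc')
  10 → (18, 'cbc')
  11 → (11, 'ccabadbcbc')
  12 → (2, 'ccaddcdcdccabadbcbc')
  13 → (9, 'cdccabadbcbc')
  14 → (7, 'cdcdccabadbcbc')
  15 → (16, 'dbcbc')
  16 → (0, 'dbccaddcdcdccabadbcbc')
  17 → (10, 'dccabadbcbc')
  18 → (8, 'dcdccabadbcbc')
  19 → (6, 'dcdcdccabadbcbc')
  20 → (5, 'ddcdcdccabadbcbc')

SA = [13, 15, 4, 14, 19, 17, 1, 20, 12, 3, 18, 11, 2, 9, 7, 16, 0, 10, 8, 6, 5]
i: (SA[i-1],SA[i]) lcp shared
  1: (13,15) 1 'a'
  2: (15,4) 2 'ad'
  3: (4,14) 0 ''
  4: (14,19) 1 'b'
  5: (19,17) 2 'bc'
  6: (17,1) 2 'bc'
  7: (1,20) 0 ''
  8: (20,12) 1 'c'
  9: (12,3) 2 'ca'
  10: (3,18) 1 'c'
  11: (18,11) 1 'c'
  12: (11,2) 3 'cca'
  13: (2,9) 1 'c'
  14: (9,7) 3 'cdc'
  15: (7,16) 0 ''
  16: (16,0) 3 'dbc'
  17: (0,10) 1 'd'
  18: (10,8) 2 'dc'
  19: (8,6) 4 'dcdc'
  20: (6,5) 1 'd'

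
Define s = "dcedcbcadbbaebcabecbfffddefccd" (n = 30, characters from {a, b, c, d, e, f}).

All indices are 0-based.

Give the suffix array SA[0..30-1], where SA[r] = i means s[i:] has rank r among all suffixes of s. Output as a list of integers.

rank→(start, suffix):
  0 → (15, 'abecbfffddefccd')
  1 → (7, 'adbbaebcabecbfffddefccd')
  2 → (11, 'aebcabecbfffddefccd')
  3 → (10, 'baebcabecbfffddefccd')
  4 → (9, 'bbaebcabecbfffddefccd')
  5 → (13, 'bcabecbfffddefccd')
  6 → (5, 'bcadbbaebcabecbfffddefccd')
  7 → (16, 'becbfffddefccd')
  8 → (19, 'bfffddefccd')
  9 → (14, 'cabecbfffddefccd')
  10 → (6, 'cadbbaebcabecbfffddefccd')
  11 → (4, 'cbcadbbaebcabecbfffddefccd')
  12 → (18, 'cbfffddefccd')
  13 → (27, 'ccd')
  14 → (28, 'cd')
  15 → (1, 'cedcbcadbbaebcabecbfffddefccd')
  16 → (29, 'd')
  17 → (8, 'dbbaebcabecbfffddefccd')
  18 → (3, 'dcbcadbbaebcabecbfffddefccd')
  19 → (0, 'dcedcbcadbbaebcabecbfffddefccd')
  20 → (23, 'ddefccd')
  21 → (24, 'defccd')
  22 → (12, 'ebcabecbfffddefccd')
  23 → (17, 'ecbfffddefccd')
  24 → (2, 'edcbcadbbaebcabecbfffddefccd')
  25 → (25, 'efccd')
  26 → (26, 'fccd')
  27 → (22, 'fddefccd')
  28 → (21, 'ffddefccd')
  29 → (20, 'fffddefccd')

[15, 7, 11, 10, 9, 13, 5, 16, 19, 14, 6, 4, 18, 27, 28, 1, 29, 8, 3, 0, 23, 24, 12, 17, 2, 25, 26, 22, 21, 20]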